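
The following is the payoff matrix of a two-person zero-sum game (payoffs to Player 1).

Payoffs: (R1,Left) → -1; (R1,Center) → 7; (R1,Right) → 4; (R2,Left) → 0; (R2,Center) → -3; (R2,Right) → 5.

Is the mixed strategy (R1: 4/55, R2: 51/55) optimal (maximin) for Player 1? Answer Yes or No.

Against Left this mix gives (4/55)·(-1) + (51/55)·0 = -4/55.
Against Center this mix gives (4/55)·7 + (51/55)·(-3) = -25/11.
Against Right this mix gives (4/55)·4 + (51/55)·5 = 271/55.
Player 2 will play Center, holding Player 1 to -25/11. Shifting weight toward the row that does better against Center would raise this floor (the equalizing mix achieves -3/11 against both Center and Left), so the proposed strategy is not optimal.

No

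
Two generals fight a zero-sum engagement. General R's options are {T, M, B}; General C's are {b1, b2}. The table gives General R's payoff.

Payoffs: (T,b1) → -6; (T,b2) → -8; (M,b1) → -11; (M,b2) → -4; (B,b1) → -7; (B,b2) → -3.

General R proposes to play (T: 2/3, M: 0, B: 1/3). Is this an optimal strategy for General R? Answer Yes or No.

Yes

Against b1 this mix gives (2/3)·(-6) + (1/3)·(-7) = -19/3.
Against b2 this mix gives (2/3)·(-8) + (1/3)·(-3) = -19/3.
All of General C's active replies (b1, b2) yield -19/3, and no column does worse for General R. The mix makes General C indifferent and guarantees -19/3, so it is optimal.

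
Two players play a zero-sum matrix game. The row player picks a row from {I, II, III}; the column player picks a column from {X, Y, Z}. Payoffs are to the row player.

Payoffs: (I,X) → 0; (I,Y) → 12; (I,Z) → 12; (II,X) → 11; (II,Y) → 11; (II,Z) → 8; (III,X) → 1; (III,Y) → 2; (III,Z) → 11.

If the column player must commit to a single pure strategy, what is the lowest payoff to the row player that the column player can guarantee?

Column maxima: X → 11, Y → 12, Z → 12.
The smallest of these is 11.

11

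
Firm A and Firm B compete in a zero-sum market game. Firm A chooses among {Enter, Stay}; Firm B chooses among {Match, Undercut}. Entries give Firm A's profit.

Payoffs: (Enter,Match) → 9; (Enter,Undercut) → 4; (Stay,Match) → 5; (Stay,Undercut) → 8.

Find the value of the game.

13/2

Row minima: Enter → 4, Stay → 5; maximin = 5.
Column maxima: Match → 9, Undercut → 8; minimax = 8.
5 ≠ 8, so there is no saddle point; optimal play is mixed.
Let Firm A play Enter with probability p. Expected payoff against Match: 9p + 5(1−p) = 4p + 5; against Undercut: 4p + 8(1−p) = −4p + 8.
Setting these equal: 4p + 5 = −4p + 8 ⇒ 8p = 3 ⇒ p = 3/8, and the value is (4)·(3/8) + 5 = 13/2.
For Firm B: with q = P(Match), equating Enter's and Stay's payoffs gives 5q + 4 = −3q + 8 ⇒ q = 1/2.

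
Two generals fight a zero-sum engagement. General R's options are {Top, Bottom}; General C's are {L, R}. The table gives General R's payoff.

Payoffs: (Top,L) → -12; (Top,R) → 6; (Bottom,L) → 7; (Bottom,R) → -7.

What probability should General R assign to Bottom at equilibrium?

Row minima: Top → -12, Bottom → -7; maximin = -7.
Column maxima: L → 7, R → 6; minimax = 6.
-7 ≠ 6, so there is no saddle point; optimal play is mixed.
Let General R play Top with probability p. Expected payoff against L: (-12)p + 7(1−p) = −19p + 7; against R: 6p + (-7)(1−p) = 13p − 7.
Setting these equal: −19p + 7 = 13p − 7 ⇒ −32p = -14 ⇒ p = 7/16, and the value is (-19)·(7/16) + 7 = -21/16.
For General C: with q = P(L), equating Top's and Bottom's payoffs gives −18q + 6 = 14q − 7 ⇒ q = 13/32.

9/16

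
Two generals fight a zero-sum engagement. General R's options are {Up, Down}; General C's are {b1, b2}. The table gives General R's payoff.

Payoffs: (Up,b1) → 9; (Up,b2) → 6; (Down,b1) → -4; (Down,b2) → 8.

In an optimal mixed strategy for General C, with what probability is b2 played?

13/15

Row minima: Up → 6, Down → -4; maximin = 6.
Column maxima: b1 → 9, b2 → 8; minimax = 8.
6 ≠ 8, so there is no saddle point; optimal play is mixed.
Let General R play Up with probability p. Expected payoff against b1: 9p + (-4)(1−p) = 13p − 4; against b2: 6p + 8(1−p) = −2p + 8.
Setting these equal: 13p − 4 = −2p + 8 ⇒ 15p = 12 ⇒ p = 4/5, and the value is (13)·(4/5) − 4 = 32/5.
For General C: with q = P(b1), equating Up's and Down's payoffs gives 3q + 6 = −12q + 8 ⇒ q = 2/15.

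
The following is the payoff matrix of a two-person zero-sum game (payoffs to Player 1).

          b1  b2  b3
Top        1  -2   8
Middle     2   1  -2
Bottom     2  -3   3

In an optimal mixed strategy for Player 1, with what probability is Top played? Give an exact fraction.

Row minima: Top → -2, Middle → -2, Bottom → -3; maximin = -2.
Column maxima: b1 → 2, b2 → 1, b3 → 8; minimax = 1.
-2 ≠ 1, so there is no saddle point; optimal play is mixed.
b1 is strictly dominated by b2 (it gives Player 1 strictly more in every row), so Player 2 never plays it.
With b1 eliminated, Bottom is strictly dominated by Top (Top gives Player 1 strictly more in every remaining column), so Player 1 never plays it.
On the remaining 2×2 (Top, Middle vs b2, b3):
Let Player 1 play Top with probability p. Expected payoff against b2: (-2)p + 1(1−p) = −3p + 1; against b3: 8p + (-2)(1−p) = 10p − 2.
Setting these equal: −3p + 1 = 10p − 2 ⇒ −13p = -3 ⇒ p = 3/13, and the value is (-3)·(3/13) + 1 = 4/13.
For Player 2: with q = P(b2), equating Top's and Middle's payoffs gives −10q + 8 = 3q − 2 ⇒ q = 10/13.

3/13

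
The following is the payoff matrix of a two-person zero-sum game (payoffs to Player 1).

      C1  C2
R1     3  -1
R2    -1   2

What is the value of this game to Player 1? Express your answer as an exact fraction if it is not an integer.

Row minima: R1 → -1, R2 → -1; maximin = -1.
Column maxima: C1 → 3, C2 → 2; minimax = 2.
-1 ≠ 2, so there is no saddle point; optimal play is mixed.
Let Player 1 play R1 with probability p. Expected payoff against C1: 3p + (-1)(1−p) = 4p − 1; against C2: (-1)p + 2(1−p) = −3p + 2.
Setting these equal: 4p − 1 = −3p + 2 ⇒ 7p = 3 ⇒ p = 3/7, and the value is (4)·(3/7) − 1 = 5/7.
For Player 2: with q = P(C1), equating R1's and R2's payoffs gives 4q − 1 = −3q + 2 ⇒ q = 3/7.

5/7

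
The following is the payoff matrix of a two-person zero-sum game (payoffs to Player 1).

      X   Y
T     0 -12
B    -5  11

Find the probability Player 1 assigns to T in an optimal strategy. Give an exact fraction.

4/7

Row minima: T → -12, B → -5; maximin = -5.
Column maxima: X → 0, Y → 11; minimax = 0.
-5 ≠ 0, so there is no saddle point; optimal play is mixed.
Let Player 1 play T with probability p. Expected payoff against X: 0p + (-5)(1−p) = 5p − 5; against Y: (-12)p + 11(1−p) = −23p + 11.
Setting these equal: 5p − 5 = −23p + 11 ⇒ 28p = 16 ⇒ p = 4/7, and the value is (5)·(4/7) − 5 = -15/7.
For Player 2: with q = P(X), equating T's and B's payoffs gives 12q − 12 = −16q + 11 ⇒ q = 23/28.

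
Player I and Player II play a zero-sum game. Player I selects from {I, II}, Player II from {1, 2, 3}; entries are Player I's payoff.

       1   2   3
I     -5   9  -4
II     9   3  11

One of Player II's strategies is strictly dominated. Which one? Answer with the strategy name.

1 holds Player I's payoff strictly below 3 in every row: -5 < -4, 9 < 11.
So 3 is strictly dominated for Player II.

3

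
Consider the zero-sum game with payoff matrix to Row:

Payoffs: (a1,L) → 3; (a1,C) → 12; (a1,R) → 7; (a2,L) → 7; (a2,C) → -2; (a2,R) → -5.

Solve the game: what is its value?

Row minima: a1 → 3, a2 → -5; maximin = 3.
Column maxima: L → 7, C → 12, R → 7; minimax = 7.
3 ≠ 7, so there is no saddle point; optimal play is mixed.
C is strictly dominated by R (it gives Row strictly more in every row), so Column never plays it.
On the remaining 2×2 (a1, a2 vs L, R):
Let Row play a1 with probability p. Expected payoff against L: 3p + 7(1−p) = −4p + 7; against R: 7p + (-5)(1−p) = 12p − 5.
Setting these equal: −4p + 7 = 12p − 5 ⇒ −16p = -12 ⇒ p = 3/4, and the value is (-4)·(3/4) + 7 = 4.
For Column: with q = P(L), equating a1's and a2's payoffs gives −4q + 7 = 12q − 5 ⇒ q = 3/4.

4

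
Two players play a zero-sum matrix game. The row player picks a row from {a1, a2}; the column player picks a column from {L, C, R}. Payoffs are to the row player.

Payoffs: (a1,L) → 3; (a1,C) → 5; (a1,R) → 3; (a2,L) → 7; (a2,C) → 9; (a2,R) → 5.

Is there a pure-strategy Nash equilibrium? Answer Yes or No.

Yes

Row minima: a1 → 3, a2 → 5; maximin = 5.
Column maxima: L → 7, C → 9, R → 5; minimax = 5.
maximin = minimax = 5, so a saddle point exists.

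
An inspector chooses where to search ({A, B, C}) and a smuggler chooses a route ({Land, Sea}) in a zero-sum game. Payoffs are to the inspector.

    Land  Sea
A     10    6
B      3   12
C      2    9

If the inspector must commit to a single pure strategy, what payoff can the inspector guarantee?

6

Row minima: A → 6, B → 3, C → 2.
The best of these is 6.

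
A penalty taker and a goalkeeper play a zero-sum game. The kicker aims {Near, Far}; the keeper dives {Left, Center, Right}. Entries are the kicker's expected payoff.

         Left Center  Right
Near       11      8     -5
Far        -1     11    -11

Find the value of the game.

-5

Row minima: Near → -5, Far → -11; maximin = -5.
Column maxima: Left → 11, Center → 11, Right → -5; minimax = -5.
Since maximin = minimax = -5, there is a saddle point and the value is -5.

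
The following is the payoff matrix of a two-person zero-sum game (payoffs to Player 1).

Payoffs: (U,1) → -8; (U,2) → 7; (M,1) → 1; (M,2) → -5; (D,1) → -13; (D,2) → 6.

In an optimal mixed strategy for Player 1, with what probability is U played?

Row minima: U → -8, M → -5, D → -13; maximin = -5.
Column maxima: 1 → 1, 2 → 7; minimax = 1.
-5 ≠ 1, so there is no saddle point; optimal play is mixed.
D is strictly dominated by U, so Player 1 never plays it.
On the remaining 2×2 (U, M vs 1, 2):
Let Player 1 play U with probability p. Expected payoff against 1: (-8)p + 1(1−p) = −9p + 1; against 2: 7p + (-5)(1−p) = 12p − 5.
Setting these equal: −9p + 1 = 12p − 5 ⇒ −21p = -6 ⇒ p = 2/7, and the value is (-9)·(2/7) + 1 = -11/7.
For Player 2: with q = P(1), equating U's and M's payoffs gives −15q + 7 = 6q − 5 ⇒ q = 4/7.

2/7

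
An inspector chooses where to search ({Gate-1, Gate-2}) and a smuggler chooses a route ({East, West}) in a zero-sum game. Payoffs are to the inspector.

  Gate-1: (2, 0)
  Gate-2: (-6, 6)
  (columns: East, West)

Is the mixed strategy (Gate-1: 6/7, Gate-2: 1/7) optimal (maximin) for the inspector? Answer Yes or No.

Against East this mix gives (6/7)·2 + (1/7)·(-6) = 6/7.
Against West this mix gives (6/7)·0 + (1/7)·6 = 6/7.
All of the smuggler's active replies (East, West) yield 6/7, and no column does worse for the inspector. The mix makes the smuggler indifferent and guarantees 6/7, so it is optimal.

Yes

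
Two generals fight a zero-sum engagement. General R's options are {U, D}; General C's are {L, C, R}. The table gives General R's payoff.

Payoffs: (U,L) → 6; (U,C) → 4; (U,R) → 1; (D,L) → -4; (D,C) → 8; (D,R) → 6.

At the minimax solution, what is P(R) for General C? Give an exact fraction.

2/3

Row minima: U → 1, D → -4; maximin = 1.
Column maxima: L → 6, C → 8, R → 6; minimax = 6.
1 ≠ 6, so there is no saddle point; optimal play is mixed.
C is strictly dominated by R (it gives General R strictly more in every row), so General C never plays it.
On the remaining 2×2 (U, D vs L, R):
Let General R play U with probability p. Expected payoff against L: 6p + (-4)(1−p) = 10p − 4; against R: 1p + 6(1−p) = −5p + 6.
Setting these equal: 10p − 4 = −5p + 6 ⇒ 15p = 10 ⇒ p = 2/3, and the value is (10)·(2/3) − 4 = 8/3.
For General C: with q = P(L), equating U's and D's payoffs gives 5q + 1 = −10q + 6 ⇒ q = 1/3.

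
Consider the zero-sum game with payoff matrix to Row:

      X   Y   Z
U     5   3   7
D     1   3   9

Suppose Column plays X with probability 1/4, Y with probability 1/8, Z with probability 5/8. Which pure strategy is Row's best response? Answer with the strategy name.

Expected payoff of U: (1/4)·5 + (1/8)·3 + (5/8)·7 = 6.
Expected payoff of D: (1/4)·1 + (1/8)·3 + (5/8)·9 = 25/4.
The largest is 25/4, so Row's best response is D.

D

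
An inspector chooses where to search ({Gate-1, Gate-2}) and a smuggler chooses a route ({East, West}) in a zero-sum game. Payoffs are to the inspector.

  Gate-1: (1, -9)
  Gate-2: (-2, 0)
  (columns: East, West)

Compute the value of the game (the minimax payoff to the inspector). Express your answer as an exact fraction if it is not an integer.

-3/2

Row minima: Gate-1 → -9, Gate-2 → -2; maximin = -2.
Column maxima: East → 1, West → 0; minimax = 0.
-2 ≠ 0, so there is no saddle point; optimal play is mixed.
Let the inspector play Gate-1 with probability p. Expected payoff against East: 1p + (-2)(1−p) = 3p − 2; against West: (-9)p + 0(1−p) = −9p.
Setting these equal: 3p − 2 = −9p ⇒ 12p = 2 ⇒ p = 1/6, and the value is (3)·(1/6) − 2 = -3/2.
For the smuggler: with q = P(East), equating Gate-1's and Gate-2's payoffs gives 10q − 9 = −2q ⇒ q = 3/4.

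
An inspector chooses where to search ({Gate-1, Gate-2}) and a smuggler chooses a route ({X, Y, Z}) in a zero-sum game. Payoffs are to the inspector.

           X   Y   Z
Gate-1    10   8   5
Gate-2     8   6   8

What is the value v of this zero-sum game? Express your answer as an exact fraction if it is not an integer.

Row minima: Gate-1 → 5, Gate-2 → 6; maximin = 6.
Column maxima: X → 10, Y → 8, Z → 8; minimax = 8.
6 ≠ 8, so there is no saddle point; optimal play is mixed.
X is strictly dominated by Y (it gives the inspector strictly more in every row), so the smuggler never plays it.
On the remaining 2×2 (Gate-1, Gate-2 vs Y, Z):
Let the inspector play Gate-1 with probability p. Expected payoff against Y: 8p + 6(1−p) = 2p + 6; against Z: 5p + 8(1−p) = −3p + 8.
Setting these equal: 2p + 6 = −3p + 8 ⇒ 5p = 2 ⇒ p = 2/5, and the value is (2)·(2/5) + 6 = 34/5.
For the smuggler: with q = P(Y), equating Gate-1's and Gate-2's payoffs gives 3q + 5 = −2q + 8 ⇒ q = 3/5.

34/5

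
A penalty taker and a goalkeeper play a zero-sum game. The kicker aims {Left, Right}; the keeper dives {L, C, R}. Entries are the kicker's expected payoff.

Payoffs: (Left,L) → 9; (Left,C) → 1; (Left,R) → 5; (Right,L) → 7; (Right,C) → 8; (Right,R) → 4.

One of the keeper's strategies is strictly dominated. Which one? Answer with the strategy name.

L

R holds the kicker's payoff strictly below L in every row: 5 < 9, 4 < 7.
So L is strictly dominated for the keeper.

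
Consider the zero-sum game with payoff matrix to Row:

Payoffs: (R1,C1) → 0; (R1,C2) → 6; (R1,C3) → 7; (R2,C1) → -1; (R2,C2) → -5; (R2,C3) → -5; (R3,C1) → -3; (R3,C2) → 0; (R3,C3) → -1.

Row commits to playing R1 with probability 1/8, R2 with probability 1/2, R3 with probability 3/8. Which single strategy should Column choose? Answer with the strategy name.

C3

If Column plays C1, Row's expected payoff is (1/8)·0 + (1/2)·(-1) + (3/8)·(-3) = -13/8.
If Column plays C2, Row's expected payoff is (1/8)·6 + (1/2)·(-5) + (3/8)·0 = -7/4.
If Column plays C3, Row's expected payoff is (1/8)·7 + (1/2)·(-5) + (3/8)·(-1) = -2.
Column minimizes Row's payoff; the smallest is -2, so the best response is C3.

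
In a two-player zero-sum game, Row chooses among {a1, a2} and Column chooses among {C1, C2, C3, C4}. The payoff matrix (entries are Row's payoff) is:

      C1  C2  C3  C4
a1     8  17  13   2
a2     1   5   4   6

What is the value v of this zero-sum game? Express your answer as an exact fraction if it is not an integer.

46/11

Row minima: a1 → 2, a2 → 1; maximin = 2.
Column maxima: C1 → 8, C2 → 17, C3 → 13, C4 → 6; minimax = 6.
2 ≠ 6, so there is no saddle point; optimal play is mixed.
C2 is strictly dominated by C1 (it gives Row strictly more in every row), so Column never plays it.
C3 is strictly dominated by C1 (it gives Row strictly more in every row), so Column never plays it.
On the remaining 2×2 (a1, a2 vs C1, C4):
Let Row play a1 with probability p. Expected payoff against C1: 8p + 1(1−p) = 7p + 1; against C4: 2p + 6(1−p) = −4p + 6.
Setting these equal: 7p + 1 = −4p + 6 ⇒ 11p = 5 ⇒ p = 5/11, and the value is (7)·(5/11) + 1 = 46/11.
For Column: with q = P(C1), equating a1's and a2's payoffs gives 6q + 2 = −5q + 6 ⇒ q = 4/11.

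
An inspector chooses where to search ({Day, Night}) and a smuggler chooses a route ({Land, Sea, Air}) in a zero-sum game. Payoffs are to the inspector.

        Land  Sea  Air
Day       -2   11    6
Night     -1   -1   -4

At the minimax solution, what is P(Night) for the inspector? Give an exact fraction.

Row minima: Day → -2, Night → -4; maximin = -2.
Column maxima: Land → -1, Sea → 11, Air → 6; minimax = -1.
-2 ≠ -1, so there is no saddle point; optimal play is mixed.
Sea is strictly dominated by Air (it gives the inspector strictly more in every row), so the smuggler never plays it.
On the remaining 2×2 (Day, Night vs Land, Air):
Let the inspector play Day with probability p. Expected payoff against Land: (-2)p + (-1)(1−p) = −p − 1; against Air: 6p + (-4)(1−p) = 10p − 4.
Setting these equal: −p − 1 = 10p − 4 ⇒ −11p = -3 ⇒ p = 3/11, and the value is (-1)·(3/11) − 1 = -14/11.
For the smuggler: with q = P(Land), equating Day's and Night's payoffs gives −8q + 6 = 3q − 4 ⇒ q = 10/11.

8/11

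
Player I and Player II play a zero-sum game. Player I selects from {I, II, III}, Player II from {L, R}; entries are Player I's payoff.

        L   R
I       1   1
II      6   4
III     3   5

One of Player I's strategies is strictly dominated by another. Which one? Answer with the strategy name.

I

II gives a strictly higher payoff than I against every column: 6 > 1, 4 > 1.
So I is strictly dominated and Player I never plays it.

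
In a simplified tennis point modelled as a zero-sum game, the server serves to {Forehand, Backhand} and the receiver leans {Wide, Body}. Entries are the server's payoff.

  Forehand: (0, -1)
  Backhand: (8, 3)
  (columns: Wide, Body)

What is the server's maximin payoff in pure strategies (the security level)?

3

Row minima: Forehand → -1, Backhand → 3.
The best of these is 3.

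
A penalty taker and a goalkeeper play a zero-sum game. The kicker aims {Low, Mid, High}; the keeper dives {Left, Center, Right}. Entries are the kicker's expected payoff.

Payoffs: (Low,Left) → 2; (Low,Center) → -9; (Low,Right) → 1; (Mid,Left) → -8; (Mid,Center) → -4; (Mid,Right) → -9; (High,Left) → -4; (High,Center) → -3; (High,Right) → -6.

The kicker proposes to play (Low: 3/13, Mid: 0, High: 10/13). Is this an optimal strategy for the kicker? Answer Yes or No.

Yes

Against Left this mix gives (3/13)·2 + (10/13)·(-4) = -34/13.
Against Center this mix gives (3/13)·(-9) + (10/13)·(-3) = -57/13.
Against Right this mix gives (3/13)·1 + (10/13)·(-6) = -57/13.
All of the keeper's active replies (Center, Right) yield -57/13, and no column does worse for the kicker. The mix makes the keeper indifferent and guarantees -57/13, so it is optimal.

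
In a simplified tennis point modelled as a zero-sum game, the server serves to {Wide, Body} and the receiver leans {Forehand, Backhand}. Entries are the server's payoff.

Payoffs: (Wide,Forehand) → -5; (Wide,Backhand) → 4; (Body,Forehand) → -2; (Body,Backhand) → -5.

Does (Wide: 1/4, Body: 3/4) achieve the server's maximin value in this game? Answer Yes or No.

Against Forehand this mix gives (1/4)·(-5) + (3/4)·(-2) = -11/4.
Against Backhand this mix gives (1/4)·4 + (3/4)·(-5) = -11/4.
All of the receiver's active replies (Forehand, Backhand) yield -11/4, and no column does worse for the server. The mix makes the receiver indifferent and guarantees -11/4, so it is optimal.

Yes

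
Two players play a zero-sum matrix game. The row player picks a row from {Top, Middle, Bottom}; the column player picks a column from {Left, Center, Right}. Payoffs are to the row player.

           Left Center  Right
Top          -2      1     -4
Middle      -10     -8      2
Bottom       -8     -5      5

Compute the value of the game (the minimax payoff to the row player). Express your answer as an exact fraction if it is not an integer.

-14/5

Row minima: Top → -4, Middle → -10, Bottom → -8; maximin = -4.
Column maxima: Left → -2, Center → 1, Right → 5; minimax = -2.
-4 ≠ -2, so there is no saddle point; optimal play is mixed.
Middle is strictly dominated by Bottom, so the row player never plays it.
Center is strictly dominated by Left (it gives the row player strictly more in every row), so the column player never plays it.
On the remaining 2×2 (Top, Bottom vs Left, Right):
Let the row player play Top with probability p. Expected payoff against Left: (-2)p + (-8)(1−p) = 6p − 8; against Right: (-4)p + 5(1−p) = −9p + 5.
Setting these equal: 6p − 8 = −9p + 5 ⇒ 15p = 13 ⇒ p = 13/15, and the value is (6)·(13/15) − 8 = -14/5.
For the column player: with q = P(Left), equating Top's and Bottom's payoffs gives 2q − 4 = −13q + 5 ⇒ q = 3/5.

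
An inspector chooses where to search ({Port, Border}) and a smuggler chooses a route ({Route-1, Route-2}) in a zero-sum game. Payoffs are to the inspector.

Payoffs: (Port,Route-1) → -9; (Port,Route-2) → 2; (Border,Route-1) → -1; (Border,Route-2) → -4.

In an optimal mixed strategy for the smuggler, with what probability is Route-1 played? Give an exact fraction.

Row minima: Port → -9, Border → -4; maximin = -4.
Column maxima: Route-1 → -1, Route-2 → 2; minimax = -1.
-4 ≠ -1, so there is no saddle point; optimal play is mixed.
Let the inspector play Port with probability p. Expected payoff against Route-1: (-9)p + (-1)(1−p) = −8p − 1; against Route-2: 2p + (-4)(1−p) = 6p − 4.
Setting these equal: −8p − 1 = 6p − 4 ⇒ −14p = -3 ⇒ p = 3/14, and the value is (-8)·(3/14) − 1 = -19/7.
For the smuggler: with q = P(Route-1), equating Port's and Border's payoffs gives −11q + 2 = 3q − 4 ⇒ q = 3/7.

3/7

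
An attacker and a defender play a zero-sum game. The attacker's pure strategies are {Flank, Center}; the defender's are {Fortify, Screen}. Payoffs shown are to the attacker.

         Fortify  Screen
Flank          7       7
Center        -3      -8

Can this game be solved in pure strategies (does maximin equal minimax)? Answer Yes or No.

Yes

Row minima: Flank → 7, Center → -8; maximin = 7.
Column maxima: Fortify → 7, Screen → 7; minimax = 7.
maximin = minimax = 7, so a saddle point exists.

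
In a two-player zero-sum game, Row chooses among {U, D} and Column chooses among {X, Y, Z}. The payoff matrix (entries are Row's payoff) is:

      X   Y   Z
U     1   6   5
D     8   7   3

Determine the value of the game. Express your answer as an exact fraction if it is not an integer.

37/9

Row minima: U → 1, D → 3; maximin = 3.
Column maxima: X → 8, Y → 7, Z → 5; minimax = 5.
3 ≠ 5, so there is no saddle point; optimal play is mixed.
Y is strictly dominated by Z (it gives Row strictly more in every row), so Column never plays it.
On the remaining 2×2 (U, D vs X, Z):
Let Row play U with probability p. Expected payoff against X: 1p + 8(1−p) = −7p + 8; against Z: 5p + 3(1−p) = 2p + 3.
Setting these equal: −7p + 8 = 2p + 3 ⇒ −9p = -5 ⇒ p = 5/9, and the value is (-7)·(5/9) + 8 = 37/9.
For Column: with q = P(X), equating U's and D's payoffs gives −4q + 5 = 5q + 3 ⇒ q = 2/9.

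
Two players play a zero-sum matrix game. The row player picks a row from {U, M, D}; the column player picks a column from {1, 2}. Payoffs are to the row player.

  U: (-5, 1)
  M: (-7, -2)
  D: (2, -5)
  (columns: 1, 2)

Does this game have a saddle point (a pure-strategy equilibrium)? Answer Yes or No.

No

Row minima: U → -5, M → -7, D → -5; maximin = -5.
Column maxima: 1 → 2, 2 → 1; minimax = 1.
-5 ≠ 1, so no pure-strategy equilibrium exists.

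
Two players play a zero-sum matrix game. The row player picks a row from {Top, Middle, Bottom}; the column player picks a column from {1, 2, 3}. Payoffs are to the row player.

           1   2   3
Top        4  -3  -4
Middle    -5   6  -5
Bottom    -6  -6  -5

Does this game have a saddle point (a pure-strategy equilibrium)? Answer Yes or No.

Row minima: Top → -4, Middle → -5, Bottom → -6; maximin = -4.
Column maxima: 1 → 4, 2 → 6, 3 → -4; minimax = -4.
maximin = minimax = -4, so a saddle point exists.

Yes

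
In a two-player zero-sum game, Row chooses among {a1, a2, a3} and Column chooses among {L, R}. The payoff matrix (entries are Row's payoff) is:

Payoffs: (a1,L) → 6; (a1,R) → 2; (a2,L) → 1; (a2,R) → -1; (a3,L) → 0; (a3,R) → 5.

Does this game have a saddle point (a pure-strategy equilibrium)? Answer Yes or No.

Row minima: a1 → 2, a2 → -1, a3 → 0; maximin = 2.
Column maxima: L → 6, R → 5; minimax = 5.
2 ≠ 5, so no pure-strategy equilibrium exists.

No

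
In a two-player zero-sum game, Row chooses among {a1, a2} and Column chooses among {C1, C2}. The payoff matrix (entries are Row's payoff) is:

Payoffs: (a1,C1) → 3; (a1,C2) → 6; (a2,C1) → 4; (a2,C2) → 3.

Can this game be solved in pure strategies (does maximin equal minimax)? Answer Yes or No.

Row minima: a1 → 3, a2 → 3; maximin = 3.
Column maxima: C1 → 4, C2 → 6; minimax = 4.
3 ≠ 4, so no pure-strategy equilibrium exists.

No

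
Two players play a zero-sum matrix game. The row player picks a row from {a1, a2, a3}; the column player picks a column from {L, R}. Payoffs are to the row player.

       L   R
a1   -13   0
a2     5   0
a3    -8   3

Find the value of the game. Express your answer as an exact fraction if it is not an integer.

Row minima: a1 → -13, a2 → 0, a3 → -8; maximin = 0.
Column maxima: L → 5, R → 3; minimax = 3.
0 ≠ 3, so there is no saddle point; optimal play is mixed.
a1 is strictly dominated by a3, so the row player never plays it.
On the remaining 2×2 (a2, a3 vs L, R):
Let the row player play a2 with probability p. Expected payoff against L: 5p + (-8)(1−p) = 13p − 8; against R: 0p + 3(1−p) = −3p + 3.
Setting these equal: 13p − 8 = −3p + 3 ⇒ 16p = 11 ⇒ p = 11/16, and the value is (13)·(11/16) − 8 = 15/16.
For the column player: with q = P(L), equating a2's and a3's payoffs gives 5q = −11q + 3 ⇒ q = 3/16.

15/16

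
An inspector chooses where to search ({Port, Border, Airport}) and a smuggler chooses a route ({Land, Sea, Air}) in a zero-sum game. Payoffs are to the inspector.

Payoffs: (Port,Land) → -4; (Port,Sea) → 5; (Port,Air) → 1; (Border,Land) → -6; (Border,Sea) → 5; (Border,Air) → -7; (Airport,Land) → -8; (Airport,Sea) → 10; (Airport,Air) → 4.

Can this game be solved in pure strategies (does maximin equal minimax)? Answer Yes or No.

Yes

Row minima: Port → -4, Border → -7, Airport → -8; maximin = -4.
Column maxima: Land → -4, Sea → 10, Air → 4; minimax = -4.
maximin = minimax = -4, so a saddle point exists.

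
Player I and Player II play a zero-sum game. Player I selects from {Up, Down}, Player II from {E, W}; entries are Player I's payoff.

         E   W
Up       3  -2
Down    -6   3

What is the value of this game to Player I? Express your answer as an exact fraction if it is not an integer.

Row minima: Up → -2, Down → -6; maximin = -2.
Column maxima: E → 3, W → 3; minimax = 3.
-2 ≠ 3, so there is no saddle point; optimal play is mixed.
Let Player I play Up with probability p. Expected payoff against E: 3p + (-6)(1−p) = 9p − 6; against W: (-2)p + 3(1−p) = −5p + 3.
Setting these equal: 9p − 6 = −5p + 3 ⇒ 14p = 9 ⇒ p = 9/14, and the value is (9)·(9/14) − 6 = -3/14.
For Player II: with q = P(E), equating Up's and Down's payoffs gives 5q − 2 = −9q + 3 ⇒ q = 5/14.

-3/14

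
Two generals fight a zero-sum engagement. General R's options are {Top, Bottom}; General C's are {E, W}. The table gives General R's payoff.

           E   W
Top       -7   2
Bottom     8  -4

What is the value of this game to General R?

-4/7

Row minima: Top → -7, Bottom → -4; maximin = -4.
Column maxima: E → 8, W → 2; minimax = 2.
-4 ≠ 2, so there is no saddle point; optimal play is mixed.
Let General R play Top with probability p. Expected payoff against E: (-7)p + 8(1−p) = −15p + 8; against W: 2p + (-4)(1−p) = 6p − 4.
Setting these equal: −15p + 8 = 6p − 4 ⇒ −21p = -12 ⇒ p = 4/7, and the value is (-15)·(4/7) + 8 = -4/7.
For General C: with q = P(E), equating Top's and Bottom's payoffs gives −9q + 2 = 12q − 4 ⇒ q = 2/7.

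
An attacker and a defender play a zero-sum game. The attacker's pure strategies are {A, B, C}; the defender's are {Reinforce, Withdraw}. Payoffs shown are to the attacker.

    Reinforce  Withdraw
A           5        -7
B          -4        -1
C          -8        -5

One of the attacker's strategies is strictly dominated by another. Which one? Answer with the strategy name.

B gives a strictly higher payoff than C against every column: -4 > -8, -1 > -5.
So C is strictly dominated and the attacker never plays it.

C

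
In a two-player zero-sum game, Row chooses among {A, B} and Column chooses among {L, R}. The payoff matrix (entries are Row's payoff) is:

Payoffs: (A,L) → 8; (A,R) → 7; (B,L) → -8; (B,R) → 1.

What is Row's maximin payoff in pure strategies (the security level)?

Row minima: A → 7, B → -8.
The best of these is 7.

7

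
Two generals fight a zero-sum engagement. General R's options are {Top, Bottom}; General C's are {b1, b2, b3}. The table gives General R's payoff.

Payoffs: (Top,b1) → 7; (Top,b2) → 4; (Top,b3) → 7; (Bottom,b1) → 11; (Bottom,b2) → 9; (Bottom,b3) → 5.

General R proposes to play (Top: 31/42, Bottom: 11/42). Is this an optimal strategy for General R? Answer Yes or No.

Against b1 this mix gives (31/42)·7 + (11/42)·11 = 169/21.
Against b2 this mix gives (31/42)·4 + (11/42)·9 = 223/42.
Against b3 this mix gives (31/42)·7 + (11/42)·5 = 136/21.
General C will play b2, holding General R to 223/42. Shifting weight toward the row that does better against b2 would raise this floor (the equalizing mix achieves 43/7 against both b2 and b3), so the proposed strategy is not optimal.

No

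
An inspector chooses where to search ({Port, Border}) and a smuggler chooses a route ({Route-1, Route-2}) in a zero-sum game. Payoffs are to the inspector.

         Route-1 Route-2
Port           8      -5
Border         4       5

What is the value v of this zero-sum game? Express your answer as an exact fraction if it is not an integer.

Row minima: Port → -5, Border → 4; maximin = 4.
Column maxima: Route-1 → 8, Route-2 → 5; minimax = 5.
4 ≠ 5, so there is no saddle point; optimal play is mixed.
Let the inspector play Port with probability p. Expected payoff against Route-1: 8p + 4(1−p) = 4p + 4; against Route-2: (-5)p + 5(1−p) = −10p + 5.
Setting these equal: 4p + 4 = −10p + 5 ⇒ 14p = 1 ⇒ p = 1/14, and the value is (4)·(1/14) + 4 = 30/7.
For the smuggler: with q = P(Route-1), equating Port's and Border's payoffs gives 13q − 5 = −q + 5 ⇒ q = 5/7.

30/7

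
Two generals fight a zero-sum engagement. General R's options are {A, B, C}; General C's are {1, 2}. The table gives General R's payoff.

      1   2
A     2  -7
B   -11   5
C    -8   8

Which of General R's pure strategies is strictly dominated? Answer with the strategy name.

B

C gives a strictly higher payoff than B against every column: -8 > -11, 8 > 5.
So B is strictly dominated and General R never plays it.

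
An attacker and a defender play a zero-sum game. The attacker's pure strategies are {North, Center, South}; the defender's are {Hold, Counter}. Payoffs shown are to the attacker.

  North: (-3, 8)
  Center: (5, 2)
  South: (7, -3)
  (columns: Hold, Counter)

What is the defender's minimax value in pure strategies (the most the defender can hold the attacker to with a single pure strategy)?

7

Column maxima: Hold → 7, Counter → 8.
The smallest of these is 7.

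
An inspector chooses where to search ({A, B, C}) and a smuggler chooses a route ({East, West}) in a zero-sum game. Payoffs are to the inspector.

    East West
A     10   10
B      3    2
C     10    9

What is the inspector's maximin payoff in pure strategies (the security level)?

10

Row minima: A → 10, B → 2, C → 9.
The best of these is 10.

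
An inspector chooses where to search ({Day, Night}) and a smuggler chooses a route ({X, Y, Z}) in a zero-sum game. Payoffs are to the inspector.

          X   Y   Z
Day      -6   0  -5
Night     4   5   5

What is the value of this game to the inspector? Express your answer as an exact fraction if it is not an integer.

Row minima: Day → -6, Night → 4; maximin = 4.
Column maxima: X → 4, Y → 5, Z → 5; minimax = 4.
Since maximin = minimax = 4, there is a saddle point and the value is 4.

4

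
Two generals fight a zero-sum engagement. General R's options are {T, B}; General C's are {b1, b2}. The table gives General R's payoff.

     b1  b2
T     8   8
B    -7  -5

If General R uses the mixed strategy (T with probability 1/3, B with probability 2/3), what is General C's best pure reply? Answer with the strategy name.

b1

If General C plays b1, General R's expected payoff is (1/3)·8 + (2/3)·(-7) = -2.
If General C plays b2, General R's expected payoff is (1/3)·8 + (2/3)·(-5) = -2/3.
General C minimizes General R's payoff; the smallest is -2, so the best response is b1.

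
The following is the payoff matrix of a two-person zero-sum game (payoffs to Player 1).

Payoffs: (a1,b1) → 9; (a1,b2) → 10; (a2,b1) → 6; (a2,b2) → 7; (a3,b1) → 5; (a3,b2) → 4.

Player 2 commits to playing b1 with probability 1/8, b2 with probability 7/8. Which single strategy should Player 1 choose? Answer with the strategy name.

Expected payoff of a1: (1/8)·9 + (7/8)·10 = 79/8.
Expected payoff of a2: (1/8)·6 + (7/8)·7 = 55/8.
Expected payoff of a3: (1/8)·5 + (7/8)·4 = 33/8.
The largest is 79/8, so Player 1's best response is a1.

a1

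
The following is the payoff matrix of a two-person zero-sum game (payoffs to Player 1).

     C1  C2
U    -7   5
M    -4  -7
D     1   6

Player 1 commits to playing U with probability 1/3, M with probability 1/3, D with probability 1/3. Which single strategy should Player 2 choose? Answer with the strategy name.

C1

If Player 2 plays C1, Player 1's expected payoff is (1/3)·(-7) + (1/3)·(-4) + (1/3)·1 = -10/3.
If Player 2 plays C2, Player 1's expected payoff is (1/3)·5 + (1/3)·(-7) + (1/3)·6 = 4/3.
Player 2 minimizes Player 1's payoff; the smallest is -10/3, so the best response is C1.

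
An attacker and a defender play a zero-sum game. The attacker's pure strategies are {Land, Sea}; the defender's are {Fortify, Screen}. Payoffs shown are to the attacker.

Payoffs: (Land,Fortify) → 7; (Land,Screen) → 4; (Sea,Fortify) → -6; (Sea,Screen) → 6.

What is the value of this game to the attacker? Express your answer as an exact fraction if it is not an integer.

Row minima: Land → 4, Sea → -6; maximin = 4.
Column maxima: Fortify → 7, Screen → 6; minimax = 6.
4 ≠ 6, so there is no saddle point; optimal play is mixed.
Let the attacker play Land with probability p. Expected payoff against Fortify: 7p + (-6)(1−p) = 13p − 6; against Screen: 4p + 6(1−p) = −2p + 6.
Setting these equal: 13p − 6 = −2p + 6 ⇒ 15p = 12 ⇒ p = 4/5, and the value is (13)·(4/5) − 6 = 22/5.
For the defender: with q = P(Fortify), equating Land's and Sea's payoffs gives 3q + 4 = −12q + 6 ⇒ q = 2/15.

22/5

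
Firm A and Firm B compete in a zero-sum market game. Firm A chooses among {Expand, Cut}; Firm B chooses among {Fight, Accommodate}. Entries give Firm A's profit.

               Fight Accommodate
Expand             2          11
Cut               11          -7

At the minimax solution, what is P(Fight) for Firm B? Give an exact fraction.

2/3

Row minima: Expand → 2, Cut → -7; maximin = 2.
Column maxima: Fight → 11, Accommodate → 11; minimax = 11.
2 ≠ 11, so there is no saddle point; optimal play is mixed.
Let Firm A play Expand with probability p. Expected payoff against Fight: 2p + 11(1−p) = −9p + 11; against Accommodate: 11p + (-7)(1−p) = 18p − 7.
Setting these equal: −9p + 11 = 18p − 7 ⇒ −27p = -18 ⇒ p = 2/3, and the value is (-9)·(2/3) + 11 = 5.
For Firm B: with q = P(Fight), equating Expand's and Cut's payoffs gives −9q + 11 = 18q − 7 ⇒ q = 2/3.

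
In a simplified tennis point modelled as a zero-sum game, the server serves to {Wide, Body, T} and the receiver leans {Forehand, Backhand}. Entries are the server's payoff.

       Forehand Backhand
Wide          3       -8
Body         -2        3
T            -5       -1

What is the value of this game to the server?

-7/16

Row minima: Wide → -8, Body → -2, T → -5; maximin = -2.
Column maxima: Forehand → 3, Backhand → 3; minimax = 3.
-2 ≠ 3, so there is no saddle point; optimal play is mixed.
T is strictly dominated by Body, so the server never plays it.
On the remaining 2×2 (Wide, Body vs Forehand, Backhand):
Let the server play Wide with probability p. Expected payoff against Forehand: 3p + (-2)(1−p) = 5p − 2; against Backhand: (-8)p + 3(1−p) = −11p + 3.
Setting these equal: 5p − 2 = −11p + 3 ⇒ 16p = 5 ⇒ p = 5/16, and the value is (5)·(5/16) − 2 = -7/16.
For the receiver: with q = P(Forehand), equating Wide's and Body's payoffs gives 11q − 8 = −5q + 3 ⇒ q = 11/16.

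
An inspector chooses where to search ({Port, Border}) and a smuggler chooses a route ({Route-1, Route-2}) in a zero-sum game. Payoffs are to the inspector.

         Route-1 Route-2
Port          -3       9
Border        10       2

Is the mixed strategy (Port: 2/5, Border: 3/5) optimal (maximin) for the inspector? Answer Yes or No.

Against Route-1 this mix gives (2/5)·(-3) + (3/5)·10 = 24/5.
Against Route-2 this mix gives (2/5)·9 + (3/5)·2 = 24/5.
All of the smuggler's active replies (Route-1, Route-2) yield 24/5, and no column does worse for the inspector. The mix makes the smuggler indifferent and guarantees 24/5, so it is optimal.

Yes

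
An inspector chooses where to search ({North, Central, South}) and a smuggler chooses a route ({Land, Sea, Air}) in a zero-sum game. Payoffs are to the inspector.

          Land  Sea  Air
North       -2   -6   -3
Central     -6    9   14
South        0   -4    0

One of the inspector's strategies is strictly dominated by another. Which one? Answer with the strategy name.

North

South gives a strictly higher payoff than North against every column: 0 > -2, -4 > -6, 0 > -3.
So North is strictly dominated and the inspector never plays it.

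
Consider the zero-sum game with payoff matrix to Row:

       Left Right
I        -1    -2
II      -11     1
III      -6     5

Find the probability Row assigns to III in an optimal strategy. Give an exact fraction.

Row minima: I → -2, II → -11, III → -6; maximin = -2.
Column maxima: Left → -1, Right → 5; minimax = -1.
-2 ≠ -1, so there is no saddle point; optimal play is mixed.
II is strictly dominated by III, so Row never plays it.
On the remaining 2×2 (I, III vs Left, Right):
Let Row play I with probability p. Expected payoff against Left: (-1)p + (-6)(1−p) = 5p − 6; against Right: (-2)p + 5(1−p) = −7p + 5.
Setting these equal: 5p − 6 = −7p + 5 ⇒ 12p = 11 ⇒ p = 11/12, and the value is (5)·(11/12) − 6 = -17/12.
For Column: with q = P(Left), equating I's and III's payoffs gives q − 2 = −11q + 5 ⇒ q = 7/12.

1/12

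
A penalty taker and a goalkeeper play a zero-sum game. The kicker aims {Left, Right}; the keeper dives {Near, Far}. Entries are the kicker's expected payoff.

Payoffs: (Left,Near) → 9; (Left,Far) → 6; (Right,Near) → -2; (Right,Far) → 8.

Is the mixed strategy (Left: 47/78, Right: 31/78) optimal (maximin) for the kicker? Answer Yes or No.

No

Against Near this mix gives (47/78)·9 + (31/78)·(-2) = 361/78.
Against Far this mix gives (47/78)·6 + (31/78)·8 = 265/39.
The keeper will play Near, holding the kicker to 361/78. Shifting weight toward the row that does better against Near would raise this floor (the equalizing mix achieves 84/13 against both Near and Far), so the proposed strategy is not optimal.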